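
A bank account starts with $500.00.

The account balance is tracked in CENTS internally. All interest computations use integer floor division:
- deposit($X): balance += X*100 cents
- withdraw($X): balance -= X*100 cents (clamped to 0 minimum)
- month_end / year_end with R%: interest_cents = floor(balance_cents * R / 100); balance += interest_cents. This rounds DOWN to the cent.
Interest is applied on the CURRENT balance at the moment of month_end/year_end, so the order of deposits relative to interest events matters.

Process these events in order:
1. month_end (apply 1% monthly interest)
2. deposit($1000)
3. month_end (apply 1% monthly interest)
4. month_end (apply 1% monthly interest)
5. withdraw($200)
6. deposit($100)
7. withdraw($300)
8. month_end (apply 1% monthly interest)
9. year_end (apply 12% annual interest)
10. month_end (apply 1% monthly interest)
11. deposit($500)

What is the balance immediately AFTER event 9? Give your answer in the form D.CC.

After 1 (month_end (apply 1% monthly interest)): balance=$505.00 total_interest=$5.00
After 2 (deposit($1000)): balance=$1505.00 total_interest=$5.00
After 3 (month_end (apply 1% monthly interest)): balance=$1520.05 total_interest=$20.05
After 4 (month_end (apply 1% monthly interest)): balance=$1535.25 total_interest=$35.25
After 5 (withdraw($200)): balance=$1335.25 total_interest=$35.25
After 6 (deposit($100)): balance=$1435.25 total_interest=$35.25
After 7 (withdraw($300)): balance=$1135.25 total_interest=$35.25
After 8 (month_end (apply 1% monthly interest)): balance=$1146.60 total_interest=$46.60
After 9 (year_end (apply 12% annual interest)): balance=$1284.19 total_interest=$184.19

Answer: 1284.19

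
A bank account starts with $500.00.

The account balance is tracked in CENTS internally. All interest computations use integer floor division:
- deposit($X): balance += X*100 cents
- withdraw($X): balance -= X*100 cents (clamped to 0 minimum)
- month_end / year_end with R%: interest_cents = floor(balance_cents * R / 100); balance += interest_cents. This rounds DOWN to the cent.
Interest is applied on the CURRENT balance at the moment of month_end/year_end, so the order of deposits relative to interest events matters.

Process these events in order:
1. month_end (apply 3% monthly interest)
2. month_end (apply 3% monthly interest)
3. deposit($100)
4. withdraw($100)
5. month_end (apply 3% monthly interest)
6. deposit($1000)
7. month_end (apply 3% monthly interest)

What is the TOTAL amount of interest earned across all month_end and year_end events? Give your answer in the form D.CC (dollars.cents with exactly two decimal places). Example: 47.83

After 1 (month_end (apply 3% monthly interest)): balance=$515.00 total_interest=$15.00
After 2 (month_end (apply 3% monthly interest)): balance=$530.45 total_interest=$30.45
After 3 (deposit($100)): balance=$630.45 total_interest=$30.45
After 4 (withdraw($100)): balance=$530.45 total_interest=$30.45
After 5 (month_end (apply 3% monthly interest)): balance=$546.36 total_interest=$46.36
After 6 (deposit($1000)): balance=$1546.36 total_interest=$46.36
After 7 (month_end (apply 3% monthly interest)): balance=$1592.75 total_interest=$92.75

Answer: 92.75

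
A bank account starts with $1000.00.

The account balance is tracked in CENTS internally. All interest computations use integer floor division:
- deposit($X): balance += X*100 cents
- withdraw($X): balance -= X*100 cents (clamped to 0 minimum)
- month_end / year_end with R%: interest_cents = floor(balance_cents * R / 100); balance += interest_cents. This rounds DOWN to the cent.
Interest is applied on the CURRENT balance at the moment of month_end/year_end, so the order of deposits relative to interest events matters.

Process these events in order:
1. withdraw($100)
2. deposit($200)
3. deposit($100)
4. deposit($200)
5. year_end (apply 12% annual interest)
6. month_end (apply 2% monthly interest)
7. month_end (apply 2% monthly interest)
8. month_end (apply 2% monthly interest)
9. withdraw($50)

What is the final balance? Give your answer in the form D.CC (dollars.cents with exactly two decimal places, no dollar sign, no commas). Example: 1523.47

Answer: 1613.96

Derivation:
After 1 (withdraw($100)): balance=$900.00 total_interest=$0.00
After 2 (deposit($200)): balance=$1100.00 total_interest=$0.00
After 3 (deposit($100)): balance=$1200.00 total_interest=$0.00
After 4 (deposit($200)): balance=$1400.00 total_interest=$0.00
After 5 (year_end (apply 12% annual interest)): balance=$1568.00 total_interest=$168.00
After 6 (month_end (apply 2% monthly interest)): balance=$1599.36 total_interest=$199.36
After 7 (month_end (apply 2% monthly interest)): balance=$1631.34 total_interest=$231.34
After 8 (month_end (apply 2% monthly interest)): balance=$1663.96 total_interest=$263.96
After 9 (withdraw($50)): balance=$1613.96 total_interest=$263.96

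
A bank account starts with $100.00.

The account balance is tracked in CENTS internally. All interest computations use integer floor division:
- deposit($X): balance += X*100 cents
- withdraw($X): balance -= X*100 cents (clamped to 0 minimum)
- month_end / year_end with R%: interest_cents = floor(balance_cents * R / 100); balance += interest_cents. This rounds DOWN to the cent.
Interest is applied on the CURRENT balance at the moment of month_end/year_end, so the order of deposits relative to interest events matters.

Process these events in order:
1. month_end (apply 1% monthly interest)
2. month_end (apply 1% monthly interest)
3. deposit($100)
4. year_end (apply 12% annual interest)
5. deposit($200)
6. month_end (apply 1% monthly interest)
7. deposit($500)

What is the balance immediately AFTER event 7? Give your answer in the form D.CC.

Answer: 930.51

Derivation:
After 1 (month_end (apply 1% monthly interest)): balance=$101.00 total_interest=$1.00
After 2 (month_end (apply 1% monthly interest)): balance=$102.01 total_interest=$2.01
After 3 (deposit($100)): balance=$202.01 total_interest=$2.01
After 4 (year_end (apply 12% annual interest)): balance=$226.25 total_interest=$26.25
After 5 (deposit($200)): balance=$426.25 total_interest=$26.25
After 6 (month_end (apply 1% monthly interest)): balance=$430.51 total_interest=$30.51
After 7 (deposit($500)): balance=$930.51 total_interest=$30.51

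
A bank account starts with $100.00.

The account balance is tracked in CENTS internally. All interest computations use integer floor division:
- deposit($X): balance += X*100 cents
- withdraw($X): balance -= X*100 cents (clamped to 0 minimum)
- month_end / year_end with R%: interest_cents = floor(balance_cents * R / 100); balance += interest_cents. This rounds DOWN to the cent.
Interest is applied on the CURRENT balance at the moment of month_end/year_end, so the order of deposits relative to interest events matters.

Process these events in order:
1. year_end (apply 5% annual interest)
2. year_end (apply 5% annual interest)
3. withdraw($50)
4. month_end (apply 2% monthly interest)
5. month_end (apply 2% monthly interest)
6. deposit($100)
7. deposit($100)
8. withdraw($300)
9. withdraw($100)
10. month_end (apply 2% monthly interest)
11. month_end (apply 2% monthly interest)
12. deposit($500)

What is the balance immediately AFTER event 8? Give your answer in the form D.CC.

After 1 (year_end (apply 5% annual interest)): balance=$105.00 total_interest=$5.00
After 2 (year_end (apply 5% annual interest)): balance=$110.25 total_interest=$10.25
After 3 (withdraw($50)): balance=$60.25 total_interest=$10.25
After 4 (month_end (apply 2% monthly interest)): balance=$61.45 total_interest=$11.45
After 5 (month_end (apply 2% monthly interest)): balance=$62.67 total_interest=$12.67
After 6 (deposit($100)): balance=$162.67 total_interest=$12.67
After 7 (deposit($100)): balance=$262.67 total_interest=$12.67
After 8 (withdraw($300)): balance=$0.00 total_interest=$12.67

Answer: 0.00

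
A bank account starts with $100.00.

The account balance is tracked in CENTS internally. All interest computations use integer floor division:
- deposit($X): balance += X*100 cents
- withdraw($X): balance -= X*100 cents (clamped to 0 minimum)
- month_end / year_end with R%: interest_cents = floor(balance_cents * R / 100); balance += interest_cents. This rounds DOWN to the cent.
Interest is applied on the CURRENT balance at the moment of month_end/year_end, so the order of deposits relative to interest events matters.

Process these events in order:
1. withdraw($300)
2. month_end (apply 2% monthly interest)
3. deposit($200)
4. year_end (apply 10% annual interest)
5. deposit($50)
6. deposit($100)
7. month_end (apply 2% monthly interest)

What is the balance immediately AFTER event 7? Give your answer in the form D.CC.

Answer: 377.40

Derivation:
After 1 (withdraw($300)): balance=$0.00 total_interest=$0.00
After 2 (month_end (apply 2% monthly interest)): balance=$0.00 total_interest=$0.00
After 3 (deposit($200)): balance=$200.00 total_interest=$0.00
After 4 (year_end (apply 10% annual interest)): balance=$220.00 total_interest=$20.00
After 5 (deposit($50)): balance=$270.00 total_interest=$20.00
After 6 (deposit($100)): balance=$370.00 total_interest=$20.00
After 7 (month_end (apply 2% monthly interest)): balance=$377.40 total_interest=$27.40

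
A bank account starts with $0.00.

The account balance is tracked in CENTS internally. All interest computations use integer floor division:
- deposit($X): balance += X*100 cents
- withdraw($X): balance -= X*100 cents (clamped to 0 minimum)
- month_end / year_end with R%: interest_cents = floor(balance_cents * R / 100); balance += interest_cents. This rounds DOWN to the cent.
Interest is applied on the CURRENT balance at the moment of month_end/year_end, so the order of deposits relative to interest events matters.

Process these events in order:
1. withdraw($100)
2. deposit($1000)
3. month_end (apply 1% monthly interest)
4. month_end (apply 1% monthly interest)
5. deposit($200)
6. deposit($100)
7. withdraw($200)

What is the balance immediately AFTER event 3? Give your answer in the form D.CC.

After 1 (withdraw($100)): balance=$0.00 total_interest=$0.00
After 2 (deposit($1000)): balance=$1000.00 total_interest=$0.00
After 3 (month_end (apply 1% monthly interest)): balance=$1010.00 total_interest=$10.00

Answer: 1010.00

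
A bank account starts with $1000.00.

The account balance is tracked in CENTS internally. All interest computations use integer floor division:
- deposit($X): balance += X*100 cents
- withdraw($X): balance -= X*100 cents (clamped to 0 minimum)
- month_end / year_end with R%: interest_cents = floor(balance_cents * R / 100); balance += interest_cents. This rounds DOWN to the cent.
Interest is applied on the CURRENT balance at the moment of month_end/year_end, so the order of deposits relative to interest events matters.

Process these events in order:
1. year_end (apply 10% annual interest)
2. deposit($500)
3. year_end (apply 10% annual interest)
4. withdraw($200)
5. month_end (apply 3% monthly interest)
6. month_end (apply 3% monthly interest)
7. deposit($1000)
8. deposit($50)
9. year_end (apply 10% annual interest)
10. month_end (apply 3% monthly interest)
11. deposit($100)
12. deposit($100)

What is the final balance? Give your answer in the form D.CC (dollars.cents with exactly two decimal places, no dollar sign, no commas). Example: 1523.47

After 1 (year_end (apply 10% annual interest)): balance=$1100.00 total_interest=$100.00
After 2 (deposit($500)): balance=$1600.00 total_interest=$100.00
After 3 (year_end (apply 10% annual interest)): balance=$1760.00 total_interest=$260.00
After 4 (withdraw($200)): balance=$1560.00 total_interest=$260.00
After 5 (month_end (apply 3% monthly interest)): balance=$1606.80 total_interest=$306.80
After 6 (month_end (apply 3% monthly interest)): balance=$1655.00 total_interest=$355.00
After 7 (deposit($1000)): balance=$2655.00 total_interest=$355.00
After 8 (deposit($50)): balance=$2705.00 total_interest=$355.00
After 9 (year_end (apply 10% annual interest)): balance=$2975.50 total_interest=$625.50
After 10 (month_end (apply 3% monthly interest)): balance=$3064.76 total_interest=$714.76
After 11 (deposit($100)): balance=$3164.76 total_interest=$714.76
After 12 (deposit($100)): balance=$3264.76 total_interest=$714.76

Answer: 3264.76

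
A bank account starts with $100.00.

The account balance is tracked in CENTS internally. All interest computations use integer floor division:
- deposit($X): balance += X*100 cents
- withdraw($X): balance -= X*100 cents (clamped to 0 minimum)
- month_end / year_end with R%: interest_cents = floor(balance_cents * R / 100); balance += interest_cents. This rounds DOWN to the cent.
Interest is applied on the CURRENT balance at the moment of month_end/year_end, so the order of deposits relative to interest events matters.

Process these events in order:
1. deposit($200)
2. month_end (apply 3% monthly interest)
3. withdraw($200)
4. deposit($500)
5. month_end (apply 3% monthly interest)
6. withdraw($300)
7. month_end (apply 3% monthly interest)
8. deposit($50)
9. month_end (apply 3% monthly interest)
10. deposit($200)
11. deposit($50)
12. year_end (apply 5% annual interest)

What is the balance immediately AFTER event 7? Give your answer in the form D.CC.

Answer: 337.08

Derivation:
After 1 (deposit($200)): balance=$300.00 total_interest=$0.00
After 2 (month_end (apply 3% monthly interest)): balance=$309.00 total_interest=$9.00
After 3 (withdraw($200)): balance=$109.00 total_interest=$9.00
After 4 (deposit($500)): balance=$609.00 total_interest=$9.00
After 5 (month_end (apply 3% monthly interest)): balance=$627.27 total_interest=$27.27
After 6 (withdraw($300)): balance=$327.27 total_interest=$27.27
After 7 (month_end (apply 3% monthly interest)): balance=$337.08 total_interest=$37.08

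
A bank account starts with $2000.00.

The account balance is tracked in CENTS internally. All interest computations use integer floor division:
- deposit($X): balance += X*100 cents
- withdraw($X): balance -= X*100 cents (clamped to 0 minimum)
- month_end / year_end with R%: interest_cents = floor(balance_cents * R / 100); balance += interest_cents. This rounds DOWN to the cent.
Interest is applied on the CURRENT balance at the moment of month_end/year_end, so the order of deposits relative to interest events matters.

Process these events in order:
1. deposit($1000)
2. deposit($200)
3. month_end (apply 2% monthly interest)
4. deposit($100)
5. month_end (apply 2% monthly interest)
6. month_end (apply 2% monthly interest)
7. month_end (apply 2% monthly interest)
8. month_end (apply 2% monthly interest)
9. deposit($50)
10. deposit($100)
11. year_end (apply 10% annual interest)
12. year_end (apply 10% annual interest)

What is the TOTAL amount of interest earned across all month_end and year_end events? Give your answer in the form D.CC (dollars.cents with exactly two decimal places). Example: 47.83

Answer: 1137.44

Derivation:
After 1 (deposit($1000)): balance=$3000.00 total_interest=$0.00
After 2 (deposit($200)): balance=$3200.00 total_interest=$0.00
After 3 (month_end (apply 2% monthly interest)): balance=$3264.00 total_interest=$64.00
After 4 (deposit($100)): balance=$3364.00 total_interest=$64.00
After 5 (month_end (apply 2% monthly interest)): balance=$3431.28 total_interest=$131.28
After 6 (month_end (apply 2% monthly interest)): balance=$3499.90 total_interest=$199.90
After 7 (month_end (apply 2% monthly interest)): balance=$3569.89 total_interest=$269.89
After 8 (month_end (apply 2% monthly interest)): balance=$3641.28 total_interest=$341.28
After 9 (deposit($50)): balance=$3691.28 total_interest=$341.28
After 10 (deposit($100)): balance=$3791.28 total_interest=$341.28
After 11 (year_end (apply 10% annual interest)): balance=$4170.40 total_interest=$720.40
After 12 (year_end (apply 10% annual interest)): balance=$4587.44 total_interest=$1137.44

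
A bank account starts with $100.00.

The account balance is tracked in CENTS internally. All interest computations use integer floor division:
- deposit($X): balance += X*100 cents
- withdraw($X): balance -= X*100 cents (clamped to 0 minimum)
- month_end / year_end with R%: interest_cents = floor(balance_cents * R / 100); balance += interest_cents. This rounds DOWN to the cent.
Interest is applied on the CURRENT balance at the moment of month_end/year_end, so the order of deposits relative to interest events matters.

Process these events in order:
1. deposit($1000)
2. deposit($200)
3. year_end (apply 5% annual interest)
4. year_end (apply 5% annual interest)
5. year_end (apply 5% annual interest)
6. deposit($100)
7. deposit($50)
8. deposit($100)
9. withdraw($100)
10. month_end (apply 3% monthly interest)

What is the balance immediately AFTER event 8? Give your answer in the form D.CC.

After 1 (deposit($1000)): balance=$1100.00 total_interest=$0.00
After 2 (deposit($200)): balance=$1300.00 total_interest=$0.00
After 3 (year_end (apply 5% annual interest)): balance=$1365.00 total_interest=$65.00
After 4 (year_end (apply 5% annual interest)): balance=$1433.25 total_interest=$133.25
After 5 (year_end (apply 5% annual interest)): balance=$1504.91 total_interest=$204.91
After 6 (deposit($100)): balance=$1604.91 total_interest=$204.91
After 7 (deposit($50)): balance=$1654.91 total_interest=$204.91
After 8 (deposit($100)): balance=$1754.91 total_interest=$204.91

Answer: 1754.91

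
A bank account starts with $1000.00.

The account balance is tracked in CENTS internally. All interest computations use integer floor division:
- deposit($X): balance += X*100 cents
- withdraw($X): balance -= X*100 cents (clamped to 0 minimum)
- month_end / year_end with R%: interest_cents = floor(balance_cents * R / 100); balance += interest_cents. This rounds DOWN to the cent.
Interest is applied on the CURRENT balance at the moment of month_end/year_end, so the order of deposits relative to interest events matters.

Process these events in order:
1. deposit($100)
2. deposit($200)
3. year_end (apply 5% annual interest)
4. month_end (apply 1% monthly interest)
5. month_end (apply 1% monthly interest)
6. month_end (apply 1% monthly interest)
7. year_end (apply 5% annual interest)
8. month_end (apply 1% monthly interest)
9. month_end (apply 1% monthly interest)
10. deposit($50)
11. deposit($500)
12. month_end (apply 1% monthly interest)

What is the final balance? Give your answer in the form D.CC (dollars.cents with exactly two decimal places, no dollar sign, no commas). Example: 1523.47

After 1 (deposit($100)): balance=$1100.00 total_interest=$0.00
After 2 (deposit($200)): balance=$1300.00 total_interest=$0.00
After 3 (year_end (apply 5% annual interest)): balance=$1365.00 total_interest=$65.00
After 4 (month_end (apply 1% monthly interest)): balance=$1378.65 total_interest=$78.65
After 5 (month_end (apply 1% monthly interest)): balance=$1392.43 total_interest=$92.43
After 6 (month_end (apply 1% monthly interest)): balance=$1406.35 total_interest=$106.35
After 7 (year_end (apply 5% annual interest)): balance=$1476.66 total_interest=$176.66
After 8 (month_end (apply 1% monthly interest)): balance=$1491.42 total_interest=$191.42
After 9 (month_end (apply 1% monthly interest)): balance=$1506.33 total_interest=$206.33
After 10 (deposit($50)): balance=$1556.33 total_interest=$206.33
After 11 (deposit($500)): balance=$2056.33 total_interest=$206.33
After 12 (month_end (apply 1% monthly interest)): balance=$2076.89 total_interest=$226.89

Answer: 2076.89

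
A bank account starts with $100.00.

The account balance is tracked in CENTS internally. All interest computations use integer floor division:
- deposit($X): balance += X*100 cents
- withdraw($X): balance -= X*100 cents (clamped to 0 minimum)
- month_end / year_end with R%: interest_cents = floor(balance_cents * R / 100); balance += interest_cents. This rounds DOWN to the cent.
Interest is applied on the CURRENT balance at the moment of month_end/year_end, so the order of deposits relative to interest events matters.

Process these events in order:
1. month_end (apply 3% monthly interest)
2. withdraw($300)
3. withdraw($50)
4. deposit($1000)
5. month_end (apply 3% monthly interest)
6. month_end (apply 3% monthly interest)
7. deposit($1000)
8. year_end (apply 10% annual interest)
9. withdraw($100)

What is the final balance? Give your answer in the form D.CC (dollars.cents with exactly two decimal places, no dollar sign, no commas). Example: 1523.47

Answer: 2166.99

Derivation:
After 1 (month_end (apply 3% monthly interest)): balance=$103.00 total_interest=$3.00
After 2 (withdraw($300)): balance=$0.00 total_interest=$3.00
After 3 (withdraw($50)): balance=$0.00 total_interest=$3.00
After 4 (deposit($1000)): balance=$1000.00 total_interest=$3.00
After 5 (month_end (apply 3% monthly interest)): balance=$1030.00 total_interest=$33.00
After 6 (month_end (apply 3% monthly interest)): balance=$1060.90 total_interest=$63.90
After 7 (deposit($1000)): balance=$2060.90 total_interest=$63.90
After 8 (year_end (apply 10% annual interest)): balance=$2266.99 total_interest=$269.99
After 9 (withdraw($100)): balance=$2166.99 total_interest=$269.99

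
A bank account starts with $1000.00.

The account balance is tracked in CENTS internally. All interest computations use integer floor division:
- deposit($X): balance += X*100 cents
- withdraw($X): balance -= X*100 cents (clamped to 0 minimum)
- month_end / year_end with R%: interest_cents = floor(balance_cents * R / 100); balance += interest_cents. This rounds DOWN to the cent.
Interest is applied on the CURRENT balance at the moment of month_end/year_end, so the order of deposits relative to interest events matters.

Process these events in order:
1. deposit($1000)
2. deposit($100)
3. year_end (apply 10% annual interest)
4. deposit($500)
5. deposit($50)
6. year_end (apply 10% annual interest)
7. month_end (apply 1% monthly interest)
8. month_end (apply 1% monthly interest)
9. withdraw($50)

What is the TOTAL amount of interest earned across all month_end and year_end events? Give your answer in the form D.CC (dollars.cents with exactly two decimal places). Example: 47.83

Answer: 559.23

Derivation:
After 1 (deposit($1000)): balance=$2000.00 total_interest=$0.00
After 2 (deposit($100)): balance=$2100.00 total_interest=$0.00
After 3 (year_end (apply 10% annual interest)): balance=$2310.00 total_interest=$210.00
After 4 (deposit($500)): balance=$2810.00 total_interest=$210.00
After 5 (deposit($50)): balance=$2860.00 total_interest=$210.00
After 6 (year_end (apply 10% annual interest)): balance=$3146.00 total_interest=$496.00
After 7 (month_end (apply 1% monthly interest)): balance=$3177.46 total_interest=$527.46
After 8 (month_end (apply 1% monthly interest)): balance=$3209.23 total_interest=$559.23
After 9 (withdraw($50)): balance=$3159.23 total_interest=$559.23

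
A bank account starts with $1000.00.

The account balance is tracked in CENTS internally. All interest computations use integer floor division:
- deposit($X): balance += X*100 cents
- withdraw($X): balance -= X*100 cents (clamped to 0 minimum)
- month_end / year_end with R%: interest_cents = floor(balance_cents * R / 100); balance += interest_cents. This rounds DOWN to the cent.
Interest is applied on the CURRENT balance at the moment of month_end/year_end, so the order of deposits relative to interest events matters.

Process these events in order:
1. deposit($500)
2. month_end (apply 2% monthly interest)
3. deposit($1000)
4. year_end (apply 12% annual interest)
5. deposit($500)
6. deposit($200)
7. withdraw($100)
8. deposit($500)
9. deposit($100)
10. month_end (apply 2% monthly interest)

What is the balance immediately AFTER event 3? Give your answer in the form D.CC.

Answer: 2530.00

Derivation:
After 1 (deposit($500)): balance=$1500.00 total_interest=$0.00
After 2 (month_end (apply 2% monthly interest)): balance=$1530.00 total_interest=$30.00
After 3 (deposit($1000)): balance=$2530.00 total_interest=$30.00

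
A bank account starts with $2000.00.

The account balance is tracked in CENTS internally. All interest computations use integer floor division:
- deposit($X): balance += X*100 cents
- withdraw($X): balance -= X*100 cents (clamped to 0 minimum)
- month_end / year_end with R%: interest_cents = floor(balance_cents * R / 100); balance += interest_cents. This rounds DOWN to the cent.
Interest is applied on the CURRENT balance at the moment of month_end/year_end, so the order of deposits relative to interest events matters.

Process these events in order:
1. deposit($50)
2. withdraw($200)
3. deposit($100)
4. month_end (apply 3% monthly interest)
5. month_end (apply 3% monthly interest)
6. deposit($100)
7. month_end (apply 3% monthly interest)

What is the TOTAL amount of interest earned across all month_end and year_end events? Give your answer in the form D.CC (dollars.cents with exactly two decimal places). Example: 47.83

Answer: 183.81

Derivation:
After 1 (deposit($50)): balance=$2050.00 total_interest=$0.00
After 2 (withdraw($200)): balance=$1850.00 total_interest=$0.00
After 3 (deposit($100)): balance=$1950.00 total_interest=$0.00
After 4 (month_end (apply 3% monthly interest)): balance=$2008.50 total_interest=$58.50
After 5 (month_end (apply 3% monthly interest)): balance=$2068.75 total_interest=$118.75
After 6 (deposit($100)): balance=$2168.75 total_interest=$118.75
After 7 (month_end (apply 3% monthly interest)): balance=$2233.81 total_interest=$183.81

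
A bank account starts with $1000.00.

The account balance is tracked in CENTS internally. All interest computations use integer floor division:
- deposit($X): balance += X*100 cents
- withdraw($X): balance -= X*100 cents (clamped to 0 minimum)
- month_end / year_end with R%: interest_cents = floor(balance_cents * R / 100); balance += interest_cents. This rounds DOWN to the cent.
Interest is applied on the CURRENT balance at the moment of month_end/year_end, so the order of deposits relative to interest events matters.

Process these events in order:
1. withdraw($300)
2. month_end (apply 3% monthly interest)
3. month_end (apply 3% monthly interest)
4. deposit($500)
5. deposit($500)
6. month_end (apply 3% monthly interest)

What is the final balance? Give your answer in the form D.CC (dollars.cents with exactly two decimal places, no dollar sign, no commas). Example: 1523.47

Answer: 1794.90

Derivation:
After 1 (withdraw($300)): balance=$700.00 total_interest=$0.00
After 2 (month_end (apply 3% monthly interest)): balance=$721.00 total_interest=$21.00
After 3 (month_end (apply 3% monthly interest)): balance=$742.63 total_interest=$42.63
After 4 (deposit($500)): balance=$1242.63 total_interest=$42.63
After 5 (deposit($500)): balance=$1742.63 total_interest=$42.63
After 6 (month_end (apply 3% monthly interest)): balance=$1794.90 total_interest=$94.90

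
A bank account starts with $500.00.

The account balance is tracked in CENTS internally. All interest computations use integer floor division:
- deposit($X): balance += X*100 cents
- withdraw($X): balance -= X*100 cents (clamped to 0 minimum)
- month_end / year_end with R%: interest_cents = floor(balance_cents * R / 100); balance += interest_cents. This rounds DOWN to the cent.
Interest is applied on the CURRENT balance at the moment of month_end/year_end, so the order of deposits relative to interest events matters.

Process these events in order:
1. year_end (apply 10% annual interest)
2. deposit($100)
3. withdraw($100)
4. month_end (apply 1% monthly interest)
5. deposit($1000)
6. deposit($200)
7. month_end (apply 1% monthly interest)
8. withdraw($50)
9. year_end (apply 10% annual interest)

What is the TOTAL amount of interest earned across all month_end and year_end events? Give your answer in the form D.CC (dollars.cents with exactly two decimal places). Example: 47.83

Answer: 245.35

Derivation:
After 1 (year_end (apply 10% annual interest)): balance=$550.00 total_interest=$50.00
After 2 (deposit($100)): balance=$650.00 total_interest=$50.00
After 3 (withdraw($100)): balance=$550.00 total_interest=$50.00
After 4 (month_end (apply 1% monthly interest)): balance=$555.50 total_interest=$55.50
After 5 (deposit($1000)): balance=$1555.50 total_interest=$55.50
After 6 (deposit($200)): balance=$1755.50 total_interest=$55.50
After 7 (month_end (apply 1% monthly interest)): balance=$1773.05 total_interest=$73.05
After 8 (withdraw($50)): balance=$1723.05 total_interest=$73.05
After 9 (year_end (apply 10% annual interest)): balance=$1895.35 total_interest=$245.35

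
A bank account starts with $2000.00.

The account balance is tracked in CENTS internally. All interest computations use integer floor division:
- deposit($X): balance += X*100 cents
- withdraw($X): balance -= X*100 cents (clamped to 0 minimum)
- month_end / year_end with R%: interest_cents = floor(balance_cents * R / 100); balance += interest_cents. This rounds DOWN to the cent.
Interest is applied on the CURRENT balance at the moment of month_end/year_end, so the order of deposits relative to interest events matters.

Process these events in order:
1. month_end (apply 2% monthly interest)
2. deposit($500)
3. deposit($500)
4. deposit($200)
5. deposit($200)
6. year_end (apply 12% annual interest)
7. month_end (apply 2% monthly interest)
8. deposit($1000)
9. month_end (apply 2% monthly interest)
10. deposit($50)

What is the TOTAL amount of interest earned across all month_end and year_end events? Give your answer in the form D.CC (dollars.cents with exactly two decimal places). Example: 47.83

After 1 (month_end (apply 2% monthly interest)): balance=$2040.00 total_interest=$40.00
After 2 (deposit($500)): balance=$2540.00 total_interest=$40.00
After 3 (deposit($500)): balance=$3040.00 total_interest=$40.00
After 4 (deposit($200)): balance=$3240.00 total_interest=$40.00
After 5 (deposit($200)): balance=$3440.00 total_interest=$40.00
After 6 (year_end (apply 12% annual interest)): balance=$3852.80 total_interest=$452.80
After 7 (month_end (apply 2% monthly interest)): balance=$3929.85 total_interest=$529.85
After 8 (deposit($1000)): balance=$4929.85 total_interest=$529.85
After 9 (month_end (apply 2% monthly interest)): balance=$5028.44 total_interest=$628.44
After 10 (deposit($50)): balance=$5078.44 total_interest=$628.44

Answer: 628.44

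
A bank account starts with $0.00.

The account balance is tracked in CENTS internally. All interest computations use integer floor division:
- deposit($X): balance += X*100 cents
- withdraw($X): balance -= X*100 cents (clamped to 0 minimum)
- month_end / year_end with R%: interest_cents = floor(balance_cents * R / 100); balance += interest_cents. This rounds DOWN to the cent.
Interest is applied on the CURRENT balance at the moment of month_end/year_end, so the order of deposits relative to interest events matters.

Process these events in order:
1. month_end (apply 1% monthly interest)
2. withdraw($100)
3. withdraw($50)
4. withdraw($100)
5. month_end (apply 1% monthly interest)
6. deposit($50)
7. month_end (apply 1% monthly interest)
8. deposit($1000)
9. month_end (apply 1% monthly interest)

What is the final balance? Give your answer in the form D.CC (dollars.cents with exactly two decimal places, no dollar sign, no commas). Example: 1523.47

Answer: 1061.00

Derivation:
After 1 (month_end (apply 1% monthly interest)): balance=$0.00 total_interest=$0.00
After 2 (withdraw($100)): balance=$0.00 total_interest=$0.00
After 3 (withdraw($50)): balance=$0.00 total_interest=$0.00
After 4 (withdraw($100)): balance=$0.00 total_interest=$0.00
After 5 (month_end (apply 1% monthly interest)): balance=$0.00 total_interest=$0.00
After 6 (deposit($50)): balance=$50.00 total_interest=$0.00
After 7 (month_end (apply 1% monthly interest)): balance=$50.50 total_interest=$0.50
After 8 (deposit($1000)): balance=$1050.50 total_interest=$0.50
After 9 (month_end (apply 1% monthly interest)): balance=$1061.00 total_interest=$11.00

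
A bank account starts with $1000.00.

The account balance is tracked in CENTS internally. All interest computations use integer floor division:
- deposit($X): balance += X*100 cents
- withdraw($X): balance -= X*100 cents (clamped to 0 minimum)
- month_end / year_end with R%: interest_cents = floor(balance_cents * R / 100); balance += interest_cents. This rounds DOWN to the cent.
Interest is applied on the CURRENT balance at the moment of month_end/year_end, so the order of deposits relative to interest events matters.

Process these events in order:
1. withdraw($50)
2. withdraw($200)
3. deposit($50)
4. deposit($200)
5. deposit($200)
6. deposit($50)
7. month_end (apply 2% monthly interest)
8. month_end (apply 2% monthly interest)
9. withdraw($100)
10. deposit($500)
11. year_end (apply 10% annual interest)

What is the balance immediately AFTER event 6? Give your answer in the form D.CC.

After 1 (withdraw($50)): balance=$950.00 total_interest=$0.00
After 2 (withdraw($200)): balance=$750.00 total_interest=$0.00
After 3 (deposit($50)): balance=$800.00 total_interest=$0.00
After 4 (deposit($200)): balance=$1000.00 total_interest=$0.00
After 5 (deposit($200)): balance=$1200.00 total_interest=$0.00
After 6 (deposit($50)): balance=$1250.00 total_interest=$0.00

Answer: 1250.00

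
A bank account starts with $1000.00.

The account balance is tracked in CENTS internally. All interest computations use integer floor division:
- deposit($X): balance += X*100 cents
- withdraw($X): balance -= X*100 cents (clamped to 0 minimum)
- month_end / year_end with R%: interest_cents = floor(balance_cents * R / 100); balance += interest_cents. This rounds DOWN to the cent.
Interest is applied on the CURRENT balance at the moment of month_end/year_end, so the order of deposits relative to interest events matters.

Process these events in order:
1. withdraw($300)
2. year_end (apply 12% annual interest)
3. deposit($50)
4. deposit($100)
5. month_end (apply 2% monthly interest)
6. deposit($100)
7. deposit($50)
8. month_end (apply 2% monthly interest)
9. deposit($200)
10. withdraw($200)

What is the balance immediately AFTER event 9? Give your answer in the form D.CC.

Answer: 1324.73

Derivation:
After 1 (withdraw($300)): balance=$700.00 total_interest=$0.00
After 2 (year_end (apply 12% annual interest)): balance=$784.00 total_interest=$84.00
After 3 (deposit($50)): balance=$834.00 total_interest=$84.00
After 4 (deposit($100)): balance=$934.00 total_interest=$84.00
After 5 (month_end (apply 2% monthly interest)): balance=$952.68 total_interest=$102.68
After 6 (deposit($100)): balance=$1052.68 total_interest=$102.68
After 7 (deposit($50)): balance=$1102.68 total_interest=$102.68
After 8 (month_end (apply 2% monthly interest)): balance=$1124.73 total_interest=$124.73
After 9 (deposit($200)): balance=$1324.73 total_interest=$124.73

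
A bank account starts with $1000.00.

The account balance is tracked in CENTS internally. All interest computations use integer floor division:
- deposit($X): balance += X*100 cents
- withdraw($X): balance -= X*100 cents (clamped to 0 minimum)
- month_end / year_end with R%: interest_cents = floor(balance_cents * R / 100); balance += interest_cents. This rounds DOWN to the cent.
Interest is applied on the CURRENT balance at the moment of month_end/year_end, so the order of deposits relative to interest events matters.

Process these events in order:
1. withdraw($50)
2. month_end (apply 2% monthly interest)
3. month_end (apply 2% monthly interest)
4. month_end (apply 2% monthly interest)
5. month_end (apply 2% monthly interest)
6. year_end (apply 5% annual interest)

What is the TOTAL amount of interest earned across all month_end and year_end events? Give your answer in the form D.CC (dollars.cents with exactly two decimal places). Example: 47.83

Answer: 129.71

Derivation:
After 1 (withdraw($50)): balance=$950.00 total_interest=$0.00
After 2 (month_end (apply 2% monthly interest)): balance=$969.00 total_interest=$19.00
After 3 (month_end (apply 2% monthly interest)): balance=$988.38 total_interest=$38.38
After 4 (month_end (apply 2% monthly interest)): balance=$1008.14 total_interest=$58.14
After 5 (month_end (apply 2% monthly interest)): balance=$1028.30 total_interest=$78.30
After 6 (year_end (apply 5% annual interest)): balance=$1079.71 total_interest=$129.71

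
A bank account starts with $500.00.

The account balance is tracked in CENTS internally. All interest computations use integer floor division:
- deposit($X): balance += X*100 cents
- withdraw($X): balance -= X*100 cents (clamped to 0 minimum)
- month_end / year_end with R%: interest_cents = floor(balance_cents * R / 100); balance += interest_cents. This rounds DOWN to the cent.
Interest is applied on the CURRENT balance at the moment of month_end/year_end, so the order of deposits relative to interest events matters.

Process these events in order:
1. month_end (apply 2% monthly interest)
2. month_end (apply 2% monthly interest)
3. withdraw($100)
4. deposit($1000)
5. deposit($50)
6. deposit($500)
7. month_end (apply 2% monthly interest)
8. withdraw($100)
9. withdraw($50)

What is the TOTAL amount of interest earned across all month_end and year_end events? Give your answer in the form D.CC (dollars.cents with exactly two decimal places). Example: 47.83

Answer: 59.60

Derivation:
After 1 (month_end (apply 2% monthly interest)): balance=$510.00 total_interest=$10.00
After 2 (month_end (apply 2% monthly interest)): balance=$520.20 total_interest=$20.20
After 3 (withdraw($100)): balance=$420.20 total_interest=$20.20
After 4 (deposit($1000)): balance=$1420.20 total_interest=$20.20
After 5 (deposit($50)): balance=$1470.20 total_interest=$20.20
After 6 (deposit($500)): balance=$1970.20 total_interest=$20.20
After 7 (month_end (apply 2% monthly interest)): balance=$2009.60 total_interest=$59.60
After 8 (withdraw($100)): balance=$1909.60 total_interest=$59.60
After 9 (withdraw($50)): balance=$1859.60 total_interest=$59.60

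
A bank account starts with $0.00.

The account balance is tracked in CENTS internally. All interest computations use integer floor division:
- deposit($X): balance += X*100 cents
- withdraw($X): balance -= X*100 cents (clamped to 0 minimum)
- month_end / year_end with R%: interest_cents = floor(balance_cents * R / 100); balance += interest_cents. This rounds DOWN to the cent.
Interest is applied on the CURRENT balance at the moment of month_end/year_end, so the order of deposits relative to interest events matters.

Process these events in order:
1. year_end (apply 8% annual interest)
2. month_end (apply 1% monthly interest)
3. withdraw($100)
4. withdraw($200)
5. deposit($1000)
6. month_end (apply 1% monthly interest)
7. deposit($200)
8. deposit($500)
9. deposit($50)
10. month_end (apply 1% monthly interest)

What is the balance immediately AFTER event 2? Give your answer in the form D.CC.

Answer: 0.00

Derivation:
After 1 (year_end (apply 8% annual interest)): balance=$0.00 total_interest=$0.00
After 2 (month_end (apply 1% monthly interest)): balance=$0.00 total_interest=$0.00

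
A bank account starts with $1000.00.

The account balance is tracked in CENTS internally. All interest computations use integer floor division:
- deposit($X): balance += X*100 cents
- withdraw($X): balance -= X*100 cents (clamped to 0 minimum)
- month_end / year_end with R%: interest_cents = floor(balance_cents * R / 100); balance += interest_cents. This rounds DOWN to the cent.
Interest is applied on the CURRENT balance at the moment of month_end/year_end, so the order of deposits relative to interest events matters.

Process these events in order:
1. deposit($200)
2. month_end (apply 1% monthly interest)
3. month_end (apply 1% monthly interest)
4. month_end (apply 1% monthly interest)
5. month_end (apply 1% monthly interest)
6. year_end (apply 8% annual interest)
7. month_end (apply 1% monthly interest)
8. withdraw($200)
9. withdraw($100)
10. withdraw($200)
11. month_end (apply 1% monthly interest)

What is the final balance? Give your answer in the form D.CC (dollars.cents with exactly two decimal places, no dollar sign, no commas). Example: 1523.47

Answer: 870.71

Derivation:
After 1 (deposit($200)): balance=$1200.00 total_interest=$0.00
After 2 (month_end (apply 1% monthly interest)): balance=$1212.00 total_interest=$12.00
After 3 (month_end (apply 1% monthly interest)): balance=$1224.12 total_interest=$24.12
After 4 (month_end (apply 1% monthly interest)): balance=$1236.36 total_interest=$36.36
After 5 (month_end (apply 1% monthly interest)): balance=$1248.72 total_interest=$48.72
After 6 (year_end (apply 8% annual interest)): balance=$1348.61 total_interest=$148.61
After 7 (month_end (apply 1% monthly interest)): balance=$1362.09 total_interest=$162.09
After 8 (withdraw($200)): balance=$1162.09 total_interest=$162.09
After 9 (withdraw($100)): balance=$1062.09 total_interest=$162.09
After 10 (withdraw($200)): balance=$862.09 total_interest=$162.09
After 11 (month_end (apply 1% monthly interest)): balance=$870.71 total_interest=$170.71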